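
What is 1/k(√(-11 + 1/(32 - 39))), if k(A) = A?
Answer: -I*√546/78 ≈ -0.29957*I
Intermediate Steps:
1/k(√(-11 + 1/(32 - 39))) = 1/(√(-11 + 1/(32 - 39))) = 1/(√(-11 + 1/(-7))) = 1/(√(-11 - ⅐)) = 1/(√(-78/7)) = 1/(I*√546/7) = -I*√546/78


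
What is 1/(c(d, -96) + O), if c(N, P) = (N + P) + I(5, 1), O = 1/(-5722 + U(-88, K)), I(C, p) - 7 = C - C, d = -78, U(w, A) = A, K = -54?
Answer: -5776/964593 ≈ -0.0059880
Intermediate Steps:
I(C, p) = 7 (I(C, p) = 7 + (C - C) = 7 + 0 = 7)
O = -1/5776 (O = 1/(-5722 - 54) = 1/(-5776) = -1/5776 ≈ -0.00017313)
c(N, P) = 7 + N + P (c(N, P) = (N + P) + 7 = 7 + N + P)
1/(c(d, -96) + O) = 1/((7 - 78 - 96) - 1/5776) = 1/(-167 - 1/5776) = 1/(-964593/5776) = -5776/964593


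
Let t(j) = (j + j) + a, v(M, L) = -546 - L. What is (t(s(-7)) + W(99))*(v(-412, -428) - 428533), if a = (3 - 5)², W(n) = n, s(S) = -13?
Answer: -33006127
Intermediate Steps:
a = 4 (a = (-2)² = 4)
t(j) = 4 + 2*j (t(j) = (j + j) + 4 = 2*j + 4 = 4 + 2*j)
(t(s(-7)) + W(99))*(v(-412, -428) - 428533) = ((4 + 2*(-13)) + 99)*((-546 - 1*(-428)) - 428533) = ((4 - 26) + 99)*((-546 + 428) - 428533) = (-22 + 99)*(-118 - 428533) = 77*(-428651) = -33006127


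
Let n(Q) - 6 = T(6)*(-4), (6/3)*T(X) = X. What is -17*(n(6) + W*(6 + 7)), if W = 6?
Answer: -1224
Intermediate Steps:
T(X) = X/2
n(Q) = -6 (n(Q) = 6 + ((½)*6)*(-4) = 6 + 3*(-4) = 6 - 12 = -6)
-17*(n(6) + W*(6 + 7)) = -17*(-6 + 6*(6 + 7)) = -17*(-6 + 6*13) = -17*(-6 + 78) = -17*72 = -1224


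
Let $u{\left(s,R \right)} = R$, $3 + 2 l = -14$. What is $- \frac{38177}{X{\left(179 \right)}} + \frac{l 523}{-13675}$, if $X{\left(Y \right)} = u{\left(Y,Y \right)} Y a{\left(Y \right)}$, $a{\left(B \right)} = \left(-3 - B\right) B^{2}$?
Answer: $\frac{415311927339818}{1277558663078425} \approx 0.32508$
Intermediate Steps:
$l = - \frac{17}{2}$ ($l = - \frac{3}{2} + \frac{1}{2} \left(-14\right) = - \frac{3}{2} - 7 = - \frac{17}{2} \approx -8.5$)
$a{\left(B \right)} = B^{2} \left(-3 - B\right)$
$X{\left(Y \right)} = Y^{4} \left(-3 - Y\right)$ ($X{\left(Y \right)} = Y Y Y^{2} \left(-3 - Y\right) = Y^{2} Y^{2} \left(-3 - Y\right) = Y^{4} \left(-3 - Y\right)$)
$- \frac{38177}{X{\left(179 \right)}} + \frac{l 523}{-13675} = - \frac{38177}{179^{4} \left(-3 - 179\right)} + \frac{\left(- \frac{17}{2}\right) 523}{-13675} = - \frac{38177}{1026625681 \left(-3 - 179\right)} - - \frac{8891}{27350} = - \frac{38177}{1026625681 \left(-182\right)} + \frac{8891}{27350} = - \frac{38177}{-186845873942} + \frac{8891}{27350} = \left(-38177\right) \left(- \frac{1}{186845873942}\right) + \frac{8891}{27350} = \frac{38177}{186845873942} + \frac{8891}{27350} = \frac{415311927339818}{1277558663078425}$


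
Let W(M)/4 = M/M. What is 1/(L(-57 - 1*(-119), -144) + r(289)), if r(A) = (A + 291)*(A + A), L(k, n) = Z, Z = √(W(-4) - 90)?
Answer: 167620/56192928843 - I*√86/112385857686 ≈ 2.9829e-6 - 8.2516e-11*I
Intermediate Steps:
W(M) = 4 (W(M) = 4*(M/M) = 4*1 = 4)
Z = I*√86 (Z = √(4 - 90) = √(-86) = I*√86 ≈ 9.2736*I)
L(k, n) = I*√86
r(A) = 2*A*(291 + A) (r(A) = (291 + A)*(2*A) = 2*A*(291 + A))
1/(L(-57 - 1*(-119), -144) + r(289)) = 1/(I*√86 + 2*289*(291 + 289)) = 1/(I*√86 + 2*289*580) = 1/(I*√86 + 335240) = 1/(335240 + I*√86)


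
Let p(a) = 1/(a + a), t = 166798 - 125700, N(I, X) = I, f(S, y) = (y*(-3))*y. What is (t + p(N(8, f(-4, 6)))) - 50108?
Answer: -144159/16 ≈ -9009.9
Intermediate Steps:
f(S, y) = -3*y² (f(S, y) = (-3*y)*y = -3*y²)
t = 41098
p(a) = 1/(2*a)
(t + p(N(8, f(-4, 6)))) - 50108 = (41098 + (½)/8) - 50108 = (41098 + (½)*(⅛)) - 50108 = (41098 + 1/16) - 50108 = 657569/16 - 50108 = -144159/16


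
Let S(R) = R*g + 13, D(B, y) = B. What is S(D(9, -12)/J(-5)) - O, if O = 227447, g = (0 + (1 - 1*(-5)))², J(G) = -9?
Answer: -227470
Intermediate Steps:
g = 36 (g = (0 + (1 + 5))² = (0 + 6)² = 6² = 36)
S(R) = 13 + 36*R (S(R) = R*36 + 13 = 36*R + 13 = 13 + 36*R)
S(D(9, -12)/J(-5)) - O = (13 + 36*(9/(-9))) - 1*227447 = (13 + 36*(9*(-⅑))) - 227447 = (13 + 36*(-1)) - 227447 = (13 - 36) - 227447 = -23 - 227447 = -227470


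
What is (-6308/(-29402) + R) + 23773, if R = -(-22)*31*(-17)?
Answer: 179046633/14701 ≈ 12179.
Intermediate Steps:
R = -11594 (R = -22*(-31)*(-17) = 682*(-17) = -11594)
(-6308/(-29402) + R) + 23773 = (-6308/(-29402) - 11594) + 23773 = (-6308*(-1/29402) - 11594) + 23773 = (3154/14701 - 11594) + 23773 = -170440240/14701 + 23773 = 179046633/14701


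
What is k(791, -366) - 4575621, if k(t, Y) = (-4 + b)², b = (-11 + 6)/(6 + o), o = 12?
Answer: -1482495275/324 ≈ -4.5756e+6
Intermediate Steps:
b = -5/18 (b = (-11 + 6)/(6 + 12) = -5/18 ≈ -0.27778)
k(t, Y) = 5929/324 (k(t, Y) = (-4 - 5/18)² = (-77/18)² = 5929/324)
k(791, -366) - 4575621 = 5929/324 - 4575621 = -1482495275/324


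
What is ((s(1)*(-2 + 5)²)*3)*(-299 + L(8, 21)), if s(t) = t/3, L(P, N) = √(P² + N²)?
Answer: -2691 + 9*√505 ≈ -2488.8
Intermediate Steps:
L(P, N) = √(N² + P²)
s(t) = t/3 (s(t) = t*(⅓) = t/3)
((s(1)*(-2 + 5)²)*3)*(-299 + L(8, 21)) = ((((⅓)*1)*(-2 + 5)²)*3)*(-299 + √(21² + 8²)) = (((⅓)*3²)*3)*(-299 + √(441 + 64)) = (((⅓)*9)*3)*(-299 + √505) = (3*3)*(-299 + √505) = 9*(-299 + √505) = -2691 + 9*√505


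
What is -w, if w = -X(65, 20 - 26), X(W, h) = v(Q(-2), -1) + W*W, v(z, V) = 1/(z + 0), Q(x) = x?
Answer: 8449/2 ≈ 4224.5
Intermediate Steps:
v(z, V) = 1/z
X(W, h) = -½ + W² (X(W, h) = 1/(-2) + W*W = -½ + W²)
w = -8449/2 (w = -(-½ + 65²) = -(-½ + 4225) = -1*8449/2 = -8449/2 ≈ -4224.5)
-w = -1*(-8449/2) = 8449/2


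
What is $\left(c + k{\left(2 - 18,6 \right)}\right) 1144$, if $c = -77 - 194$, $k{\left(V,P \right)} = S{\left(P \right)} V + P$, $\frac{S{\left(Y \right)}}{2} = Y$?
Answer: $-522808$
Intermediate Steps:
$S{\left(Y \right)} = 2 Y$
$k{\left(V,P \right)} = P + 2 P V$ ($k{\left(V,P \right)} = 2 P V + P = P + 2 P V$)
$c = -271$ ($c = -77 - 194 = -271$)
$\left(c + k{\left(2 - 18,6 \right)}\right) 1144 = \left(-271 + 6 \left(1 + 2 \left(2 - 18\right)\right)\right) 1144 = \left(-271 + 6 \left(1 + 2 \left(-16\right)\right)\right) 1144 = \left(-271 + 6 \left(1 - 32\right)\right) 1144 = \left(-271 + 6 \left(-31\right)\right) 1144 = \left(-271 - 186\right) 1144 = \left(-457\right) 1144 = -522808$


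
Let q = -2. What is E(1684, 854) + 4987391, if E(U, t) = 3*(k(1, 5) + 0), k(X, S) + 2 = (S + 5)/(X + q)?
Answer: 4987355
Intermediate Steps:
k(X, S) = -2 + (5 + S)/(-2 + X) (k(X, S) = -2 + (S + 5)/(X - 2) = -2 + (5 + S)/(-2 + X))
E(U, t) = -36 (E(U, t) = 3*((9 + 5 - 2*1)/(-2 + 1) + 0) = 3*((9 + 5 - 2)/(-1) + 0) = 3*(-1*12 + 0) = 3*(-12 + 0) = 3*(-12) = -36)
E(1684, 854) + 4987391 = -36 + 4987391 = 4987355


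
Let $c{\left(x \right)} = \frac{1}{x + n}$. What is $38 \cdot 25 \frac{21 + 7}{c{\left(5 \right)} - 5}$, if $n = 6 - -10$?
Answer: $- \frac{69825}{13} \approx -5371.2$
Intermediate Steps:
$n = 16$ ($n = 6 + 10 = 16$)
$c{\left(x \right)} = \frac{1}{16 + x}$ ($c{\left(x \right)} = \frac{1}{x + 16} = \frac{1}{16 + x}$)
$38 \cdot 25 \frac{21 + 7}{c{\left(5 \right)} - 5} = 38 \cdot 25 \frac{21 + 7}{\frac{1}{16 + 5} - 5} = 950 \frac{28}{\frac{1}{21} - 5} = 950 \frac{28}{- \frac{104}{21}} = 950 \cdot 28 \left(- \frac{21}{104}\right) = 950 \left(- \frac{147}{26}\right) = - \frac{69825}{13}$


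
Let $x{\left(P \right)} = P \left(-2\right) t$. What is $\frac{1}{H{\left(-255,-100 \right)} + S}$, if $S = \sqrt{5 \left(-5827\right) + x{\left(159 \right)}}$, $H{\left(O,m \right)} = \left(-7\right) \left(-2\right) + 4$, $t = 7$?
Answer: $\frac{18}{31685} - \frac{i \sqrt{31361}}{31685} \approx 0.00056809 - 0.0055891 i$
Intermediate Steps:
$x{\left(P \right)} = - 14 P$ ($x{\left(P \right)} = P \left(-2\right) 7 = - 2 P 7 = - 14 P$)
$H{\left(O,m \right)} = 18$ ($H{\left(O,m \right)} = 14 + 4 = 18$)
$S = i \sqrt{31361}$ ($S = \sqrt{5 \left(-5827\right) - 2226} = \sqrt{-29135 - 2226} = \sqrt{-31361} = i \sqrt{31361} \approx 177.09 i$)
$\frac{1}{H{\left(-255,-100 \right)} + S} = \frac{1}{18 + i \sqrt{31361}}$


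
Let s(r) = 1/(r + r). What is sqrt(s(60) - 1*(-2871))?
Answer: sqrt(10335630)/60 ≈ 53.582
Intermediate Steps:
s(r) = 1/(2*r)
sqrt(s(60) - 1*(-2871)) = sqrt((1/2)/60 - 1*(-2871)) = sqrt((1/2)*(1/60) + 2871) = sqrt(1/120 + 2871) = sqrt(344521/120) = sqrt(10335630)/60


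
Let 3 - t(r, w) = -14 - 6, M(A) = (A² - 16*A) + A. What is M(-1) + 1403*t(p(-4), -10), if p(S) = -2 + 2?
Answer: 32285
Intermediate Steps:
M(A) = A² - 15*A
p(S) = 0
t(r, w) = 23 (t(r, w) = 3 - (-14 - 6) = 3 - 1*(-20) = 3 + 20 = 23)
M(-1) + 1403*t(p(-4), -10) = -(-15 - 1) + 1403*23 = -1*(-16) + 32269 = 16 + 32269 = 32285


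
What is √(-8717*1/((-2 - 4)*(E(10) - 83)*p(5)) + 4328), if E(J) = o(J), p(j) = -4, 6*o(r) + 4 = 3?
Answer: √4315055095/998 ≈ 65.821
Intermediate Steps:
o(r) = -⅙ (o(r) = -⅔ + (⅙)*3 = -⅔ + ½ = -⅙)
E(J) = -⅙
√(-8717*1/((-2 - 4)*(E(10) - 83)*p(5)) + 4328) = √(-8717*(-1/(4*(-2 - 4)*(-⅙ - 83))) + 4328) = √(-8717/((-(-998)*(-6)/3)) + 4328) = √(-8717/((-499/6*24)) + 4328) = √(-8717/(-1996) + 4328) = √(-8717*(-1/1996) + 4328) = √(8717/1996 + 4328) = √(8647405/1996) = √4315055095/998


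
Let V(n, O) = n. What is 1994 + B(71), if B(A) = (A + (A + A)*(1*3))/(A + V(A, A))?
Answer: 3995/2 ≈ 1997.5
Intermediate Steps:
B(A) = 7/2 (B(A) = (A + (A + A)*(1*3))/(A + A) = (A + (2*A)*3)/((2*A)) = (A + 6*A)*(1/(2*A)) = (7*A)*(1/(2*A)) = 7/2)
1994 + B(71) = 1994 + 7/2 = 3995/2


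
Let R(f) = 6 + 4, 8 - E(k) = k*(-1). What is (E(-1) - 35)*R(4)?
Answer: -280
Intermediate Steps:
E(k) = 8 + k (E(k) = 8 - k*(-1) = 8 - (-1)*k = 8 + k)
R(f) = 10
(E(-1) - 35)*R(4) = ((8 - 1) - 35)*10 = (7 - 35)*10 = -28*10 = -280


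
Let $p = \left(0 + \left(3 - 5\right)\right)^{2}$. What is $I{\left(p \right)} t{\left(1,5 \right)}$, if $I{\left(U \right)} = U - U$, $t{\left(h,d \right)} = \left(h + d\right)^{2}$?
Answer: $0$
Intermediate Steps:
$p = 4$ ($p = \left(0 - 2\right)^{2} = \left(-2\right)^{2} = 4$)
$t{\left(h,d \right)} = \left(d + h\right)^{2}$
$I{\left(U \right)} = 0$
$I{\left(p \right)} t{\left(1,5 \right)} = 0 \left(5 + 1\right)^{2} = 0 \cdot 6^{2} = 0 \cdot 36 = 0$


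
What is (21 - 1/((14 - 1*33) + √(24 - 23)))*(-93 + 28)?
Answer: -24635/18 ≈ -1368.6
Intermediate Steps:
(21 - 1/((14 - 1*33) + √(24 - 23)))*(-93 + 28) = (21 - 1/((14 - 33) + √1))*(-65) = (21 - 1/(-19 + 1))*(-65) = (21 - 1/(-18))*(-65) = (21 - 1*(-1/18))*(-65) = (21 + 1/18)*(-65) = (379/18)*(-65) = -24635/18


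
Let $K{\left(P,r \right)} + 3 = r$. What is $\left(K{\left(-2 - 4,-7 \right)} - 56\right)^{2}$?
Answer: $4356$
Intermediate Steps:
$K{\left(P,r \right)} = -3 + r$
$\left(K{\left(-2 - 4,-7 \right)} - 56\right)^{2} = \left(\left(-3 - 7\right) - 56\right)^{2} = \left(-10 - 56\right)^{2} = \left(-66\right)^{2} = 4356$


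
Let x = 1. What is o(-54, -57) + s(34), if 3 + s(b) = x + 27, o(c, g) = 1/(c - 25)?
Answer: 1974/79 ≈ 24.987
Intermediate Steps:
o(c, g) = 1/(-25 + c)
s(b) = 25 (s(b) = -3 + (1 + 27) = -3 + 28 = 25)
o(-54, -57) + s(34) = 1/(-25 - 54) + 25 = 1/(-79) + 25 = -1/79 + 25 = 1974/79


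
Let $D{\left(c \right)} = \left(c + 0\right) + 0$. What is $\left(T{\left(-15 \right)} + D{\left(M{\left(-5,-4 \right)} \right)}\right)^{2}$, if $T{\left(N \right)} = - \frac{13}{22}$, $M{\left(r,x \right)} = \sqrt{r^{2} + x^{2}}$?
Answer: $\frac{20013}{484} - \frac{13 \sqrt{41}}{11} \approx 33.782$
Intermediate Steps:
$D{\left(c \right)} = c$ ($D{\left(c \right)} = c + 0 = c$)
$T{\left(N \right)} = - \frac{13}{22}$ ($T{\left(N \right)} = \left(-13\right) \frac{1}{22} = - \frac{13}{22}$)
$\left(T{\left(-15 \right)} + D{\left(M{\left(-5,-4 \right)} \right)}\right)^{2} = \left(- \frac{13}{22} + \sqrt{\left(-5\right)^{2} + \left(-4\right)^{2}}\right)^{2} = \left(- \frac{13}{22} + \sqrt{25 + 16}\right)^{2} = \left(- \frac{13}{22} + \sqrt{41}\right)^{2}$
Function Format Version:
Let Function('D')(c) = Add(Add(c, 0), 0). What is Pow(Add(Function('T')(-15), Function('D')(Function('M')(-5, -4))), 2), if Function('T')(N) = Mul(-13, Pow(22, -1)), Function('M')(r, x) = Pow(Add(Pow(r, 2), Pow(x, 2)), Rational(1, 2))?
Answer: Add(Rational(20013, 484), Mul(Rational(-13, 11), Pow(41, Rational(1, 2)))) ≈ 33.782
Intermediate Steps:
Function('D')(c) = c (Function('D')(c) = Add(c, 0) = c)
Function('T')(N) = Rational(-13, 22) (Function('T')(N) = Mul(-13, Rational(1, 22)) = Rational(-13, 22))
Pow(Add(Function('T')(-15), Function('D')(Function('M')(-5, -4))), 2) = Pow(Add(Rational(-13, 22), Pow(Add(Pow(-5, 2), Pow(-4, 2)), Rational(1, 2))), 2) = Pow(Add(Rational(-13, 22), Pow(Add(25, 16), Rational(1, 2))), 2) = Pow(Add(Rational(-13, 22), Pow(41, Rational(1, 2))), 2)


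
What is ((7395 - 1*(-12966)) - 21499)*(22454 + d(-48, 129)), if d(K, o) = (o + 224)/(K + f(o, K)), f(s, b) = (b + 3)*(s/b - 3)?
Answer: -85020100628/3327 ≈ -2.5555e+7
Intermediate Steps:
f(s, b) = (-3 + s/b)*(3 + b) (f(s, b) = (3 + b)*(-3 + s/b) = (-3 + s/b)*(3 + b))
d(K, o) = (224 + o)/(-9 + o - 2*K + 3*o/K) (d(K, o) = (o + 224)/(K + (-9 + o - 3*K + 3*o/K)) = (224 + o)/(-9 + o - 2*K + 3*o/K))
((7395 - 1*(-12966)) - 21499)*(22454 + d(-48, 129)) = ((7395 - 1*(-12966)) - 21499)*(22454 - 1*(-48)*(224 + 129)/(-3*129 - 48*(9 - 1*129 + 2*(-48)))) = ((7395 + 12966) - 21499)*(22454 - 1*(-48)*353/(-387 - 48*(9 - 129 - 96))) = (20361 - 21499)*(22454 - 1*(-48)*353/(-387 - 48*(-216))) = -1138*(22454 - 1*(-48)*353/(-387 + 10368)) = -1138*(22454 - 1*(-48)*353/9981) = -1138*(22454 - 1*(-48)*1/9981*353) = -1138*(22454 + 5648/3327) = -1138*74710106/3327 = -85020100628/3327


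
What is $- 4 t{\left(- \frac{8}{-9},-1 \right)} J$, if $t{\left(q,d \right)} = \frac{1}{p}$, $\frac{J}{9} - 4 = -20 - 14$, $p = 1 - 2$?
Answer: $-1080$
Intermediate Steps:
$p = -1$
$J = -270$ ($J = 36 + 9 \left(-20 - 14\right) = 36 + 9 \left(-34\right) = 36 - 306 = -270$)
$t{\left(q,d \right)} = -1$ ($t{\left(q,d \right)} = \frac{1}{-1} = -1$)
$- 4 t{\left(- \frac{8}{-9},-1 \right)} J = \left(-4\right) \left(-1\right) \left(-270\right) = 4 \left(-270\right) = -1080$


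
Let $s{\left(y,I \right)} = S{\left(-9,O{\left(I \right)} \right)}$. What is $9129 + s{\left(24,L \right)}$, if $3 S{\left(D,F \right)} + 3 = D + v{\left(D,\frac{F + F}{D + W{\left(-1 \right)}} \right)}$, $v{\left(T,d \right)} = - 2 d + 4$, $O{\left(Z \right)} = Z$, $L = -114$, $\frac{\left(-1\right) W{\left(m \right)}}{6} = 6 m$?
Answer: $\frac{246563}{27} \approx 9132.0$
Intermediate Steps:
$W{\left(m \right)} = - 36 m$ ($W{\left(m \right)} = - 6 \cdot 6 m = - 36 m$)
$v{\left(T,d \right)} = 4 - 2 d$
$S{\left(D,F \right)} = \frac{1}{3} + \frac{D}{3} - \frac{4 F}{3 \left(36 + D\right)}$ ($S{\left(D,F \right)} = -1 + \frac{D + \left(4 - 2 \frac{F + F}{D - -36}\right)}{3} = -1 + \frac{D - \left(-4 + 2 \frac{2 F}{D + 36}\right)}{3} = -1 + \frac{D - \left(-4 + 2 \frac{2 F}{36 + D}\right)}{3} = -1 + \frac{D - \left(-4 + \frac{4 F}{36 + D}\right)}{3} = -1 + \frac{4 + D - \frac{4 F}{36 + D}}{3} = -1 + \left(\frac{4}{3} + \frac{D}{3} - \frac{4 F}{3 \left(36 + D\right)}\right) = \frac{1}{3} + \frac{D}{3} - \frac{4 F}{3 \left(36 + D\right)}$)
$s{\left(y,I \right)} = - \frac{8}{3} - \frac{4 I}{81}$ ($s{\left(y,I \right)} = \frac{- 4 I + \left(1 - 9\right) \left(36 - 9\right)}{3 \left(36 - 9\right)} = \frac{- 4 I - 216}{3 \cdot 27} = \frac{1}{3} \cdot \frac{1}{27} \left(- 4 I - 216\right) = \frac{1}{3} \cdot \frac{1}{27} \left(-216 - 4 I\right) = - \frac{8}{3} - \frac{4 I}{81}$)
$9129 + s{\left(24,L \right)} = 9129 - - \frac{80}{27} = 9129 + \left(- \frac{8}{3} + \frac{152}{27}\right) = 9129 + \frac{80}{27} = \frac{246563}{27}$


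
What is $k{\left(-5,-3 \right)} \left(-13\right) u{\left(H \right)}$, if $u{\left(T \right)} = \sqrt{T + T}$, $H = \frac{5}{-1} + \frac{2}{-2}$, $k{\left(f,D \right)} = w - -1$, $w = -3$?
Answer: $52 i \sqrt{3} \approx 90.067 i$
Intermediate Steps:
$k{\left(f,D \right)} = -2$ ($k{\left(f,D \right)} = -3 - -1 = -3 + 1 = -2$)
$H = -6$ ($H = 5 \left(-1\right) + 2 \left(- \frac{1}{2}\right) = -5 - 1 = -6$)
$u{\left(T \right)} = \sqrt{2} \sqrt{T}$ ($u{\left(T \right)} = \sqrt{2 T} = \sqrt{2} \sqrt{T}$)
$k{\left(-5,-3 \right)} \left(-13\right) u{\left(H \right)} = \left(-2\right) \left(-13\right) \sqrt{2} \sqrt{-6} = 26 \sqrt{2} i \sqrt{6} = 26 \cdot 2 i \sqrt{3} = 52 i \sqrt{3}$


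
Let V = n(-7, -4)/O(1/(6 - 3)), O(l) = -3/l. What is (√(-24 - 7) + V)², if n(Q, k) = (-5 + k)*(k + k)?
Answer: (8 - I*√31)² ≈ 33.0 - 89.084*I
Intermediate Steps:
n(Q, k) = 2*k*(-5 + k) (n(Q, k) = (-5 + k)*(2*k) = 2*k*(-5 + k))
V = -8 (V = (2*(-4)*(-5 - 4))/((-3/(1/(6 - 3)))) = (2*(-4)*(-9))/((-3/(1/3))) = 72/((-3/⅓)) = 72/((-3*3)) = 72/(-9) = 72*(-⅑) = -8)
(√(-24 - 7) + V)² = (√(-24 - 7) - 8)² = (√(-31) - 8)² = (I*√31 - 8)² = (-8 + I*√31)²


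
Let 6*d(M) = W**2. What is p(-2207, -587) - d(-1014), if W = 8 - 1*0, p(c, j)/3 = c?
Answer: -19895/3 ≈ -6631.7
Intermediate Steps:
p(c, j) = 3*c
W = 8 (W = 8 + 0 = 8)
d(M) = 32/3 (d(M) = (1/6)*8**2 = (1/6)*64 = 32/3)
p(-2207, -587) - d(-1014) = 3*(-2207) - 1*32/3 = -6621 - 32/3 = -19895/3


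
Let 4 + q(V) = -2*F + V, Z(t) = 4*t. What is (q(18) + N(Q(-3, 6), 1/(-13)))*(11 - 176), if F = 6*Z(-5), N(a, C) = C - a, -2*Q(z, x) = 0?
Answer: -544665/13 ≈ -41897.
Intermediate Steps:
Q(z, x) = 0 (Q(z, x) = -½*0 = 0)
F = -120 (F = 6*(4*(-5)) = 6*(-20) = -120)
q(V) = 236 + V (q(V) = -4 + (-2*(-120) + V) = -4 + (240 + V) = 236 + V)
(q(18) + N(Q(-3, 6), 1/(-13)))*(11 - 176) = ((236 + 18) + (1/(-13) - 1*0))*(11 - 176) = (254 + (-1/13 + 0))*(-165) = (254 - 1/13)*(-165) = (3301/13)*(-165) = -544665/13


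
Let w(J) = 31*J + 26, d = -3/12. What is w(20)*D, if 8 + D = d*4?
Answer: -5814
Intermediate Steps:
d = -¼ (d = -3*1/12 = -¼ ≈ -0.25000)
D = -9 (D = -8 - ¼*4 = -8 - 1 = -9)
w(J) = 26 + 31*J
w(20)*D = (26 + 31*20)*(-9) = (26 + 620)*(-9) = 646*(-9) = -5814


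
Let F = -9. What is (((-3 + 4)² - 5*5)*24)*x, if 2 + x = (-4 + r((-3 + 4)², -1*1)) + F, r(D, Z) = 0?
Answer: 8640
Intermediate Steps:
x = -15 (x = -2 + ((-4 + 0) - 9) = -2 + (-4 - 9) = -2 - 13 = -15)
(((-3 + 4)² - 5*5)*24)*x = (((-3 + 4)² - 5*5)*24)*(-15) = ((1² - 25)*24)*(-15) = ((1 - 25)*24)*(-15) = -24*24*(-15) = -576*(-15) = 8640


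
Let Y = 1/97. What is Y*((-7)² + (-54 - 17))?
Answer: -22/97 ≈ -0.22680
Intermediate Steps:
Y = 1/97 ≈ 0.010309
Y*((-7)² + (-54 - 17)) = ((-7)² + (-54 - 17))/97 = (49 - 71)/97 = (1/97)*(-22) = -22/97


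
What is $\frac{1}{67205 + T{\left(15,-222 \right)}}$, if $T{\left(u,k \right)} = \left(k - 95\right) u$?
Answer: $\frac{1}{62450} \approx 1.6013 \cdot 10^{-5}$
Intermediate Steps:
$T{\left(u,k \right)} = u \left(-95 + k\right)$ ($T{\left(u,k \right)} = \left(-95 + k\right) u = u \left(-95 + k\right)$)
$\frac{1}{67205 + T{\left(15,-222 \right)}} = \frac{1}{67205 + 15 \left(-95 - 222\right)} = \frac{1}{67205 + 15 \left(-317\right)} = \frac{1}{67205 - 4755} = \frac{1}{62450}$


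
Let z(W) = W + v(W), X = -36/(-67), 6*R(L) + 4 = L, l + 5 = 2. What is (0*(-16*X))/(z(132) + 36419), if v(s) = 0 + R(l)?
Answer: 0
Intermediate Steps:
l = -3 (l = -5 + 2 = -3)
R(L) = -⅔ + L/6
v(s) = -7/6 (v(s) = 0 + (-⅔ + (⅙)*(-3)) = 0 + (-⅔ - ½) = 0 - 7/6 = -7/6)
X = 36/67 (X = -36*(-1/67) = 36/67 ≈ 0.53731)
z(W) = -7/6 + W (z(W) = W - 7/6 = -7/6 + W)
(0*(-16*X))/(z(132) + 36419) = (0*(-16*36/67))/((-7/6 + 132) + 36419) = (0*(-576/67))/(785/6 + 36419) = 0/(219299/6) = 0*(6/219299) = 0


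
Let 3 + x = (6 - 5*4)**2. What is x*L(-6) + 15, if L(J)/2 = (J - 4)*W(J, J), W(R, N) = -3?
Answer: 11595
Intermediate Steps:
L(J) = 24 - 6*J (L(J) = 2*((J - 4)*(-3)) = 2*((-4 + J)*(-3)) = 2*(12 - 3*J) = 24 - 6*J)
x = 193 (x = -3 + (6 - 5*4)**2 = -3 + (6 - 20)**2 = -3 + (-14)**2 = -3 + 196 = 193)
x*L(-6) + 15 = 193*(24 - 6*(-6)) + 15 = 193*(24 + 36) + 15 = 193*60 + 15 = 11580 + 15 = 11595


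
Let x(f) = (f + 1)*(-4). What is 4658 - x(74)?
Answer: 4958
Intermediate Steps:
x(f) = -4 - 4*f (x(f) = (1 + f)*(-4) = -4 - 4*f)
4658 - x(74) = 4658 - (-4 - 4*74) = 4658 - (-4 - 296) = 4658 - 1*(-300) = 4658 + 300 = 4958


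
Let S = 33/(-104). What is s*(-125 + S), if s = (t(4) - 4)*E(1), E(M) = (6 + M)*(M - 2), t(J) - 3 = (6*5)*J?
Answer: 10856489/104 ≈ 1.0439e+5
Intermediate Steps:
t(J) = 3 + 30*J (t(J) = 3 + (6*5)*J = 3 + 30*J)
E(M) = (-2 + M)*(6 + M) (E(M) = (6 + M)*(-2 + M) = (-2 + M)*(6 + M))
s = -833 (s = ((3 + 30*4) - 4)*(-12 + 1² + 4*1) = ((3 + 120) - 4)*(-12 + 1 + 4) = (123 - 4)*(-7) = 119*(-7) = -833)
S = -33/104 (S = 33*(-1/104) = -33/104 ≈ -0.31731)
s*(-125 + S) = -833*(-125 - 33/104) = -833*(-13033/104) = 10856489/104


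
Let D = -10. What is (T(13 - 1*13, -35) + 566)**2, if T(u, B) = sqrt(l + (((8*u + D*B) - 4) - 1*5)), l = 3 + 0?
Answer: 320700 + 2264*sqrt(86) ≈ 3.4170e+5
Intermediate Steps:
l = 3
T(u, B) = sqrt(-6 - 10*B + 8*u) (T(u, B) = sqrt(3 + (((8*u - 10*B) - 4) - 1*5)) = sqrt(3 + (((-10*B + 8*u) - 4) - 5)) = sqrt(3 + ((-4 - 10*B + 8*u) - 5)) = sqrt(3 + (-9 - 10*B + 8*u)) = sqrt(-6 - 10*B + 8*u))
(T(13 - 1*13, -35) + 566)**2 = (sqrt(-6 - 10*(-35) + 8*(13 - 1*13)) + 566)**2 = (sqrt(-6 + 350 + 8*(13 - 13)) + 566)**2 = (sqrt(-6 + 350 + 8*0) + 566)**2 = (sqrt(-6 + 350 + 0) + 566)**2 = (sqrt(344) + 566)**2 = (2*sqrt(86) + 566)**2 = (566 + 2*sqrt(86))**2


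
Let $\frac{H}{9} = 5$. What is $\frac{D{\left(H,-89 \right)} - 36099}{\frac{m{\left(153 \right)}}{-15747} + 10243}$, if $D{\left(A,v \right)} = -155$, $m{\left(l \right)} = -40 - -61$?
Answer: $- \frac{95148623}{26882750} \approx -3.5394$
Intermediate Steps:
$m{\left(l \right)} = 21$ ($m{\left(l \right)} = -40 + 61 = 21$)
$H = 45$ ($H = 9 \cdot 5 = 45$)
$\frac{D{\left(H,-89 \right)} - 36099}{\frac{m{\left(153 \right)}}{-15747} + 10243} = \frac{-155 - 36099}{\frac{21}{-15747} + 10243} = - \frac{36254}{21 \left(- \frac{1}{15747}\right) + 10243} = - \frac{36254}{- \frac{7}{5249} + 10243} = - \frac{36254}{\frac{53765500}{5249}} = \left(-36254\right) \frac{5249}{53765500} = - \frac{95148623}{26882750}$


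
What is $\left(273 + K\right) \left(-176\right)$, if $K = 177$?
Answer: $-79200$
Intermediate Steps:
$\left(273 + K\right) \left(-176\right) = \left(273 + 177\right) \left(-176\right) = 450 \left(-176\right) = -79200$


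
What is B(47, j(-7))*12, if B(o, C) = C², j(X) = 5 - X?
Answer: 1728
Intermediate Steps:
B(47, j(-7))*12 = (5 - 1*(-7))²*12 = (5 + 7)²*12 = 12²*12 = 144*12 = 1728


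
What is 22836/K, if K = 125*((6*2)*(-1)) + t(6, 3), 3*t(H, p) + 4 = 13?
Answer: -7612/499 ≈ -15.255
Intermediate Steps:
t(H, p) = 3 (t(H, p) = -4/3 + (⅓)*13 = -4/3 + 13/3 = 3)
K = -1497 (K = 125*((6*2)*(-1)) + 3 = 125*(12*(-1)) + 3 = 125*(-12) + 3 = -1500 + 3 = -1497)
22836/K = 22836/(-1497) = 22836*(-1/1497) = -7612/499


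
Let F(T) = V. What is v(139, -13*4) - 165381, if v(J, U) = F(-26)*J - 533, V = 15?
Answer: -163829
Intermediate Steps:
F(T) = 15
v(J, U) = -533 + 15*J (v(J, U) = 15*J - 533 = -533 + 15*J)
v(139, -13*4) - 165381 = (-533 + 15*139) - 165381 = (-533 + 2085) - 165381 = 1552 - 165381 = -163829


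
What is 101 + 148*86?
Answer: 12829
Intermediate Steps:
101 + 148*86 = 101 + 12728 = 12829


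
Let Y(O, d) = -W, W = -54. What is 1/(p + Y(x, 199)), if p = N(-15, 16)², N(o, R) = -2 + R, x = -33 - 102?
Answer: 1/250 ≈ 0.0040000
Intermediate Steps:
x = -135
Y(O, d) = 54 (Y(O, d) = -1*(-54) = 54)
p = 196 (p = (-2 + 16)² = 14² = 196)
1/(p + Y(x, 199)) = 1/(196 + 54) = 1/250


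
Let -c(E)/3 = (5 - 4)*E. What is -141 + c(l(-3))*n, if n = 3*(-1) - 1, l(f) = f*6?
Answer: -357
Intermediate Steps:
l(f) = 6*f
n = -4 (n = -3 - 1 = -4)
c(E) = -3*E (c(E) = -3*(5 - 4)*E = -3*E)
-141 + c(l(-3))*n = -141 - 18*(-3)*(-4) = -141 - 3*(-18)*(-4) = -141 + 54*(-4) = -141 - 216 = -357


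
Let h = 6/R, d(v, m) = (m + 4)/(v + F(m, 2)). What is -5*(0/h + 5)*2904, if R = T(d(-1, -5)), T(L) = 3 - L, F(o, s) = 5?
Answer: -72600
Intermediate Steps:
d(v, m) = (4 + m)/(5 + v) (d(v, m) = (m + 4)/(v + 5) = (4 + m)/(5 + v))
R = 13/4 (R = 3 - (4 - 5)/(5 - 1) = 3 - (-1)/4 = 3 - 1*(-¼) = 3 + ¼ = 13/4 ≈ 3.2500)
h = 24/13 (h = 6/(13/4) = 6*(4/13) = 24/13 ≈ 1.8462)
-5*(0/h + 5)*2904 = -5*(0/(24/13) + 5)*2904 = -5*(0*(13/24) + 5)*2904 = -5*(0 + 5)*2904 = -5*5*2904 = -25*2904 = -72600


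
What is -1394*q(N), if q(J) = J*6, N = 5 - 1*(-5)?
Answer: -83640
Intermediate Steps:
N = 10 (N = 5 + 5 = 10)
q(J) = 6*J
-1394*q(N) = -8364*10 = -1394*60 = -83640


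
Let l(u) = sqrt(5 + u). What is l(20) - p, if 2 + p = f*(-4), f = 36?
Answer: 151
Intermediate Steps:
p = -146 (p = -2 + 36*(-4) = -2 - 144 = -146)
l(20) - p = sqrt(5 + 20) - 1*(-146) = sqrt(25) + 146 = 5 + 146 = 151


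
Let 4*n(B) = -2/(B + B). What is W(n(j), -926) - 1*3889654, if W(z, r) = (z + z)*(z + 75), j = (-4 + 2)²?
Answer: -497876911/128 ≈ -3.8897e+6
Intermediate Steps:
j = 4 (j = (-2)² = 4)
n(B) = -1/(4*B) (n(B) = (-2/(B + B))/4 = (-2/(2*B))/4 = ((1/(2*B))*(-2))/4 = (-1/B)/4 = -1/(4*B))
W(z, r) = 2*z*(75 + z) (W(z, r) = (2*z)*(75 + z) = 2*z*(75 + z))
W(n(j), -926) - 1*3889654 = 2*(-¼/4)*(75 - ¼/4) - 1*3889654 = 2*(-¼*¼)*(75 - ¼*¼) - 3889654 = 2*(-1/16)*(75 - 1/16) - 3889654 = 2*(-1/16)*(1199/16) - 3889654 = -1199/128 - 3889654 = -497876911/128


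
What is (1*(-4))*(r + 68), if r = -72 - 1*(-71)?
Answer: -268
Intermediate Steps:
r = -1 (r = -72 + 71 = -1)
(1*(-4))*(r + 68) = (1*(-4))*(-1 + 68) = -4*67 = -268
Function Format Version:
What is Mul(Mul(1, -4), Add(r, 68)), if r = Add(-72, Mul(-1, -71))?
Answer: -268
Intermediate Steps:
r = -1 (r = Add(-72, 71) = -1)
Mul(Mul(1, -4), Add(r, 68)) = Mul(Mul(1, -4), Add(-1, 68)) = Mul(-4, 67) = -268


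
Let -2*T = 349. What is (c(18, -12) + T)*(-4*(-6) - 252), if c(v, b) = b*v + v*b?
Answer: 138282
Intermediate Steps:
T = -349/2 (T = -½*349 = -349/2 ≈ -174.50)
c(v, b) = 2*b*v (c(v, b) = b*v + b*v = 2*b*v)
(c(18, -12) + T)*(-4*(-6) - 252) = (2*(-12)*18 - 349/2)*(-4*(-6) - 252) = (-432 - 349/2)*(24 - 252) = -1213/2*(-228) = 138282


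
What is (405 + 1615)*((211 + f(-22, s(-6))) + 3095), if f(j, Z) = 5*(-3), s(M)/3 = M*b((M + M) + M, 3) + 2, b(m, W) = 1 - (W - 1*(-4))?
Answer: 6647820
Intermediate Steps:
b(m, W) = -3 - W (b(m, W) = 1 - (W + 4) = 1 - (4 + W) = 1 + (-4 - W) = -3 - W)
s(M) = 6 - 18*M (s(M) = 3*(M*(-3 - 1*3) + 2) = 3*(M*(-3 - 3) + 2) = 3*(M*(-6) + 2) = 3*(-6*M + 2) = 3*(2 - 6*M) = 6 - 18*M)
f(j, Z) = -15
(405 + 1615)*((211 + f(-22, s(-6))) + 3095) = (405 + 1615)*((211 - 15) + 3095) = 2020*(196 + 3095) = 2020*3291 = 6647820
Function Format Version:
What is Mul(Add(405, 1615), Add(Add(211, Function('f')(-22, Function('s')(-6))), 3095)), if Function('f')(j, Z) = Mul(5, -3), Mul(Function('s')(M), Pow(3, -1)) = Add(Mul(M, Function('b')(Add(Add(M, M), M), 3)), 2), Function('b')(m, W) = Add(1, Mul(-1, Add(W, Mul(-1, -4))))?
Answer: 6647820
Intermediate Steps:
Function('b')(m, W) = Add(-3, Mul(-1, W)) (Function('b')(m, W) = Add(1, Mul(-1, Add(W, 4))) = Add(1, Mul(-1, Add(4, W))) = Add(1, Add(-4, Mul(-1, W))) = Add(-3, Mul(-1, W)))
Function('s')(M) = Add(6, Mul(-18, M)) (Function('s')(M) = Mul(3, Add(Mul(M, Add(-3, Mul(-1, 3))), 2)) = Mul(3, Add(Mul(M, Add(-3, -3)), 2)) = Mul(3, Add(Mul(M, -6), 2)) = Mul(3, Add(Mul(-6, M), 2)) = Mul(3, Add(2, Mul(-6, M))) = Add(6, Mul(-18, M)))
Function('f')(j, Z) = -15
Mul(Add(405, 1615), Add(Add(211, Function('f')(-22, Function('s')(-6))), 3095)) = Mul(Add(405, 1615), Add(Add(211, -15), 3095)) = Mul(2020, Add(196, 3095)) = Mul(2020, 3291) = 6647820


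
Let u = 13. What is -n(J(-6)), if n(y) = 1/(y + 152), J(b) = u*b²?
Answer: -1/620 ≈ -0.0016129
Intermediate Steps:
J(b) = 13*b²
n(y) = 1/(152 + y)
-n(J(-6)) = -1/(152 + 13*(-6)²) = -1/(152 + 13*36) = -1/(152 + 468) = -1/620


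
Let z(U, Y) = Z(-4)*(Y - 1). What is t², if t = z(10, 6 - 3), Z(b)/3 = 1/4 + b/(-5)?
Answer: 3969/100 ≈ 39.690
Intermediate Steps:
Z(b) = ¾ - 3*b/5 (Z(b) = 3*(1/4 + b/(-5)) = 3*(1*(¼) + b*(-⅕)) = 3*(¼ - b/5) = ¾ - 3*b/5)
z(U, Y) = -63/20 + 63*Y/20 (z(U, Y) = (¾ - ⅗*(-4))*(Y - 1) = (¾ + 12/5)*(-1 + Y) = 63*(-1 + Y)/20 = -63/20 + 63*Y/20)
t = 63/10 (t = -63/20 + 63*(6 - 3)/20 = -63/20 + (63/20)*3 = -63/20 + 189/20 = 63/10 ≈ 6.3000)
t² = (63/10)² = 3969/100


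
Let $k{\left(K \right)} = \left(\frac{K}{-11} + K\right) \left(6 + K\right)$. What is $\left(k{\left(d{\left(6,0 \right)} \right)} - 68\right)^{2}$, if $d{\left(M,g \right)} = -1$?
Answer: $\frac{636804}{121} \approx 5262.8$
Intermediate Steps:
$k{\left(K \right)} = \frac{10 K \left(6 + K\right)}{11}$ ($k{\left(K \right)} = \left(K \left(- \frac{1}{11}\right) + K\right) \left(6 + K\right) = \left(- \frac{K}{11} + K\right) \left(6 + K\right) = \frac{10 K}{11} \left(6 + K\right) = \frac{10 K \left(6 + K\right)}{11}$)
$\left(k{\left(d{\left(6,0 \right)} \right)} - 68\right)^{2} = \left(\frac{10}{11} \left(-1\right) \left(6 - 1\right) - 68\right)^{2} = \left(\frac{10}{11} \left(-1\right) 5 - 68\right)^{2} = \left(- \frac{50}{11} - 68\right)^{2} = \left(- \frac{798}{11}\right)^{2} = \frac{636804}{121}$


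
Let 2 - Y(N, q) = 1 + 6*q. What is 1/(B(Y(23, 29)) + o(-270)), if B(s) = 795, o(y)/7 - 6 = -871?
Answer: -1/5260 ≈ -0.00019011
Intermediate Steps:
o(y) = -6055 (o(y) = 42 + 7*(-871) = 42 - 6097 = -6055)
Y(N, q) = 1 - 6*q (Y(N, q) = 2 - (1 + 6*q) = 2 + (-1 - 6*q) = 1 - 6*q)
1/(B(Y(23, 29)) + o(-270)) = 1/(795 - 6055) = 1/(-5260) = -1/5260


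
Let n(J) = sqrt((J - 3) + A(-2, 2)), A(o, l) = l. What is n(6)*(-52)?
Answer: -52*sqrt(5) ≈ -116.28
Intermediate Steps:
n(J) = sqrt(-1 + J) (n(J) = sqrt((J - 3) + 2) = sqrt((-3 + J) + 2) = sqrt(-1 + J))
n(6)*(-52) = sqrt(-1 + 6)*(-52) = sqrt(5)*(-52) = -52*sqrt(5)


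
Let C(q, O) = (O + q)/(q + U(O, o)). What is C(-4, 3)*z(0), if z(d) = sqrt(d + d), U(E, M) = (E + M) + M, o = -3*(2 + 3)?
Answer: 0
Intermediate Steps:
o = -15 (o = -3*5 = -15)
U(E, M) = E + 2*M
C(q, O) = (O + q)/(-30 + O + q) (C(q, O) = (O + q)/(q + (O + 2*(-15))) = (O + q)/(q + (O - 30)) = (O + q)/(q + (-30 + O)) = (O + q)/(-30 + O + q))
z(d) = sqrt(2)*sqrt(d) (z(d) = sqrt(2*d) = sqrt(2)*sqrt(d))
C(-4, 3)*z(0) = ((3 - 4)/(-30 + 3 - 4))*(sqrt(2)*sqrt(0)) = (-1/(-31))*(sqrt(2)*0) = -1/31*(-1)*0 = (1/31)*0 = 0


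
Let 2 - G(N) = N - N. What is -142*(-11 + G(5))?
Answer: 1278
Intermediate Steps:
G(N) = 2 (G(N) = 2 - (N - N) = 2 - 1*0 = 2 + 0 = 2)
-142*(-11 + G(5)) = -142*(-11 + 2) = -142*(-9) = 1278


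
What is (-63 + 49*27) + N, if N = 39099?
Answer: 40359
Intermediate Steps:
(-63 + 49*27) + N = (-63 + 49*27) + 39099 = (-63 + 1323) + 39099 = 1260 + 39099 = 40359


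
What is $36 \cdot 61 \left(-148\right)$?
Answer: $-325008$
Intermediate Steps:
$36 \cdot 61 \left(-148\right) = 2196 \left(-148\right) = -325008$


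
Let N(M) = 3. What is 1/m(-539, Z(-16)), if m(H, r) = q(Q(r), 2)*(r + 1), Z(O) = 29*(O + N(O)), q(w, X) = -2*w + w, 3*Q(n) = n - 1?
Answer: -1/47376 ≈ -2.1108e-5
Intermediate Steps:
Q(n) = -⅓ + n/3 (Q(n) = (n - 1)/3 = (-1 + n)/3 = -⅓ + n/3)
q(w, X) = -w
Z(O) = 87 + 29*O (Z(O) = 29*(O + 3) = 29*(3 + O) = 87 + 29*O)
m(H, r) = (1 + r)*(⅓ - r/3) (m(H, r) = (-(-⅓ + r/3))*(r + 1) = (⅓ - r/3)*(1 + r) = (1 + r)*(⅓ - r/3))
1/m(-539, Z(-16)) = 1/(⅓ - (87 + 29*(-16))²/3) = 1/(⅓ - (87 - 464)²/3) = 1/(⅓ - ⅓*(-377)²) = 1/(⅓ - ⅓*142129) = 1/(⅓ - 142129/3) = 1/(-47376) = -1/47376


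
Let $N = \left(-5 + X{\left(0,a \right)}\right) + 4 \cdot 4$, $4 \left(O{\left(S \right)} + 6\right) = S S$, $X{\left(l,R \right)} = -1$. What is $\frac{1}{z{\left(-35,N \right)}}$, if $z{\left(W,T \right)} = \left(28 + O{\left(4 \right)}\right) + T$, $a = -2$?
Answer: $\frac{1}{36} \approx 0.027778$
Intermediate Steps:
$O{\left(S \right)} = -6 + \frac{S^{2}}{4}$ ($O{\left(S \right)} = -6 + \frac{S S}{4} = -6 + \frac{S^{2}}{4}$)
$N = 10$ ($N = \left(-5 - 1\right) + 4 \cdot 4 = -6 + 16 = 10$)
$z{\left(W,T \right)} = 26 + T$ ($z{\left(W,T \right)} = \left(28 - \left(6 - \frac{4^{2}}{4}\right)\right) + T = \left(28 + \left(-6 + \frac{1}{4} \cdot 16\right)\right) + T = \left(28 + \left(-6 + 4\right)\right) + T = \left(28 - 2\right) + T = 26 + T$)
$\frac{1}{z{\left(-35,N \right)}} = \frac{1}{26 + 10} = \frac{1}{36}$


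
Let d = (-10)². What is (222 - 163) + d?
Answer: 159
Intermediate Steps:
d = 100
(222 - 163) + d = (222 - 163) + 100 = 59 + 100 = 159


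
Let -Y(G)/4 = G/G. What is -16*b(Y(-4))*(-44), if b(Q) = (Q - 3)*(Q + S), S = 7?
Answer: -14784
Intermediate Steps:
Y(G) = -4 (Y(G) = -4*G/G = -4*1 = -4)
b(Q) = (-3 + Q)*(7 + Q) (b(Q) = (Q - 3)*(Q + 7) = (-3 + Q)*(7 + Q))
-16*b(Y(-4))*(-44) = -16*(-21 + (-4)² + 4*(-4))*(-44) = -16*(-21 + 16 - 16)*(-44) = -16*(-21)*(-44) = 336*(-44) = -14784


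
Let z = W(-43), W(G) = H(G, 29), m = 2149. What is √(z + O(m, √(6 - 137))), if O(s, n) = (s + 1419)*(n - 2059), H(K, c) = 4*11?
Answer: 2*√(-1836617 + 892*I*√131) ≈ 7.5334 + 2710.4*I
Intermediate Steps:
H(K, c) = 44
W(G) = 44
z = 44
O(s, n) = (-2059 + n)*(1419 + s) (O(s, n) = (1419 + s)*(-2059 + n) = (-2059 + n)*(1419 + s))
√(z + O(m, √(6 - 137))) = √(44 + (-2921721 - 2059*2149 + 1419*√(6 - 137) + √(6 - 137)*2149)) = √(44 + (-2921721 - 4424791 + 1419*√(-131) + √(-131)*2149)) = √(44 + (-2921721 - 4424791 + 1419*(I*√131) + (I*√131)*2149)) = √(44 + (-2921721 - 4424791 + 1419*I*√131 + 2149*I*√131)) = √(44 + (-7346512 + 3568*I*√131)) = √(-7346468 + 3568*I*√131)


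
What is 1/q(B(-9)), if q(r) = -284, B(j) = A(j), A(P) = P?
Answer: -1/284 ≈ -0.0035211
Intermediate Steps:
B(j) = j
1/q(B(-9)) = 1/(-284) = -1/284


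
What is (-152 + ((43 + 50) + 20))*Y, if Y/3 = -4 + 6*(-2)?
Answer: 1872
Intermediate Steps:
Y = -48 (Y = 3*(-4 + 6*(-2)) = 3*(-4 - 12) = 3*(-16) = -48)
(-152 + ((43 + 50) + 20))*Y = (-152 + ((43 + 50) + 20))*(-48) = (-152 + (93 + 20))*(-48) = (-152 + 113)*(-48) = -39*(-48) = 1872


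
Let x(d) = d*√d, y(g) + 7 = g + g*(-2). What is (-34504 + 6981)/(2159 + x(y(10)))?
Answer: -205613/16146 - 1619*I*√17/16146 ≈ -12.735 - 0.41343*I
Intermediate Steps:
y(g) = -7 - g (y(g) = -7 + (g + g*(-2)) = -7 + (g - 2*g) = -7 - g)
x(d) = d^(3/2)
(-34504 + 6981)/(2159 + x(y(10))) = (-34504 + 6981)/(2159 + (-7 - 1*10)^(3/2)) = -27523/(2159 + (-7 - 10)^(3/2)) = -27523/(2159 + (-17)^(3/2)) = -27523/(2159 - 17*I*√17)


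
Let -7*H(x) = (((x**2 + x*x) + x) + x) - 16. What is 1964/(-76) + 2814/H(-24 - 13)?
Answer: -837215/25156 ≈ -33.281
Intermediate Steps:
H(x) = 16/7 - 2*x/7 - 2*x**2/7 (H(x) = -((((x**2 + x*x) + x) + x) - 16)/7 = -((((x**2 + x**2) + x) + x) - 16)/7 = -(((2*x**2 + x) + x) - 16)/7 = -(((x + 2*x**2) + x) - 16)/7 = -((2*x + 2*x**2) - 16)/7 = -(-16 + 2*x + 2*x**2)/7 = 16/7 - 2*x/7 - 2*x**2/7)
1964/(-76) + 2814/H(-24 - 13) = 1964/(-76) + 2814/(16/7 - 2*(-24 - 13)/7 - 2*(-24 - 13)**2/7) = 1964*(-1/76) + 2814/(16/7 - 2/7*(-37) - 2/7*(-37)**2) = -491/19 + 2814/(16/7 + 74/7 - 2/7*1369) = -491/19 + 2814/(16/7 + 74/7 - 2738/7) = -491/19 + 2814/(-2648/7) = -491/19 + 2814*(-7/2648) = -491/19 - 9849/1324 = -837215/25156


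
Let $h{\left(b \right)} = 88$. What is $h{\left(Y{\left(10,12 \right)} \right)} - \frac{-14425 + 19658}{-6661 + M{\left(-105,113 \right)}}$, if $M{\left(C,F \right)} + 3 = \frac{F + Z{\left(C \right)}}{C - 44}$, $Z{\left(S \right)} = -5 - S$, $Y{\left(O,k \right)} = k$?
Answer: $\frac{88176829}{993149} \approx 88.785$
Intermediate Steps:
$M{\left(C,F \right)} = -3 + \frac{-5 + F - C}{-44 + C}$ ($M{\left(C,F \right)} = -3 + \frac{F - \left(5 + C\right)}{C - 44} = -3 + \frac{-5 + F - C}{-44 + C}$)
$h{\left(Y{\left(10,12 \right)} \right)} - \frac{-14425 + 19658}{-6661 + M{\left(-105,113 \right)}} = 88 - \frac{-14425 + 19658}{-6661 + \frac{127 + 113 - -420}{-44 - 105}} = 88 - \frac{5233}{-6661 + \frac{127 + 113 + 420}{-149}} = 88 - \frac{5233}{-6661 - \frac{660}{149}} = 88 - \frac{5233}{- \frac{993149}{149}} = 88 - 5233 \left(- \frac{149}{993149}\right) = 88 - - \frac{779717}{993149} = 88 + \frac{779717}{993149} = \frac{88176829}{993149}$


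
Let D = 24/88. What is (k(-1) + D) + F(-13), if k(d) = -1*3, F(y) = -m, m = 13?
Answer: -173/11 ≈ -15.727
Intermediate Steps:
F(y) = -13 (F(y) = -1*13 = -13)
k(d) = -3
D = 3/11 (D = 24*(1/88) = 3/11 ≈ 0.27273)
(k(-1) + D) + F(-13) = (-3 + 3/11) - 13 = -30/11 - 13 = -173/11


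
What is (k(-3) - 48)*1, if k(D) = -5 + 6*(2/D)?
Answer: -57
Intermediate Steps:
k(D) = -5 + 12/D
(k(-3) - 48)*1 = ((-5 + 12/(-3)) - 48)*1 = ((-5 + 12*(-1/3)) - 48)*1 = ((-5 - 4) - 48)*1 = (-9 - 48)*1 = -57*1 = -57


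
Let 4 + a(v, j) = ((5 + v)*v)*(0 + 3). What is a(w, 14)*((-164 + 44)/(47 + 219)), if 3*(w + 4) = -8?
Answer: -1760/133 ≈ -13.233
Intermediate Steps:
w = -20/3 (w = -4 + (⅓)*(-8) = -4 - 8/3 = -20/3 ≈ -6.6667)
a(v, j) = -4 + 3*v*(5 + v) (a(v, j) = -4 + ((5 + v)*v)*(0 + 3) = -4 + (v*(5 + v))*3 = -4 + 3*v*(5 + v))
a(w, 14)*((-164 + 44)/(47 + 219)) = (-4 + 3*(-20/3)² + 15*(-20/3))*((-164 + 44)/(47 + 219)) = (-4 + 3*(400/9) - 100)*(-120/266) = (-4 + 400/3 - 100)*(-120*1/266) = (88/3)*(-60/133) = -1760/133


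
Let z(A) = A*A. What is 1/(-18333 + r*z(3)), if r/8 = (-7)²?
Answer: -1/14805 ≈ -6.7545e-5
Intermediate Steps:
z(A) = A²
r = 392 (r = 8*(-7)² = 8*49 = 392)
1/(-18333 + r*z(3)) = 1/(-18333 + 392*3²) = 1/(-18333 + 392*9) = 1/(-18333 + 3528) = 1/(-14805) = -1/14805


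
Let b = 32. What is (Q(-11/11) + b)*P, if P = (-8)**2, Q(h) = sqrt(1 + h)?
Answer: 2048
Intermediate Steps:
P = 64
(Q(-11/11) + b)*P = (sqrt(1 - 11/11) + 32)*64 = (sqrt(1 - 11*1/11) + 32)*64 = (sqrt(1 - 1) + 32)*64 = (sqrt(0) + 32)*64 = (0 + 32)*64 = 32*64 = 2048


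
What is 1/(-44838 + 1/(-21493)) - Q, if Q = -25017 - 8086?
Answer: 31901464856412/963703135 ≈ 33103.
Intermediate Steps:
Q = -33103
1/(-44838 + 1/(-21493)) - Q = 1/(-44838 + 1/(-21493)) - 1*(-33103) = 1/(-44838 - 1/21493) + 33103 = 1/(-963703135/21493) + 33103 = -21493/963703135 + 33103 = 31901464856412/963703135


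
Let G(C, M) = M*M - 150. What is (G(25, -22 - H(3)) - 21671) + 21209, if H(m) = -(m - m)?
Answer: -128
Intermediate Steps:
H(m) = 0 (H(m) = -1*0 = 0)
G(C, M) = -150 + M² (G(C, M) = M² - 150 = -150 + M²)
(G(25, -22 - H(3)) - 21671) + 21209 = ((-150 + (-22 - 1*0)²) - 21671) + 21209 = ((-150 + (-22 + 0)²) - 21671) + 21209 = ((-150 + (-22)²) - 21671) + 21209 = ((-150 + 484) - 21671) + 21209 = (334 - 21671) + 21209 = -21337 + 21209 = -128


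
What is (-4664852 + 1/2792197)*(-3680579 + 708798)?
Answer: 38707999562571990383/2792197 ≈ 1.3863e+13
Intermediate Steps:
(-4664852 + 1/2792197)*(-3680579 + 708798) = (-4664852 + 1/2792197)*(-2971781) = -13025185759843/2792197*(-2971781) = 38707999562571990383/2792197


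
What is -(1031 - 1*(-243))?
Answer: -1274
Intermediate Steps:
-(1031 - 1*(-243)) = -(1031 + 243) = -1*1274 = -1274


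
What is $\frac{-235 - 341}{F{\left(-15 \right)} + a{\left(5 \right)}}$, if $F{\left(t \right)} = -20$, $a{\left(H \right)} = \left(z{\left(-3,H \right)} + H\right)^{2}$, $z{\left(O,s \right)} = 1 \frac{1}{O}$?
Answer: $-324$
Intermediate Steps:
$z{\left(O,s \right)} = \frac{1}{O}$
$a{\left(H \right)} = \left(- \frac{1}{3} + H\right)^{2}$ ($a{\left(H \right)} = \left(\frac{1}{-3} + H\right)^{2} = \left(- \frac{1}{3} + H\right)^{2}$)
$\frac{-235 - 341}{F{\left(-15 \right)} + a{\left(5 \right)}} = \frac{-235 - 341}{-20 + \frac{\left(-1 + 3 \cdot 5\right)^{2}}{9}} = - \frac{576}{-20 + \frac{\left(-1 + 15\right)^{2}}{9}} = - \frac{576}{-20 + \frac{14^{2}}{9}} = - \frac{576}{-20 + \frac{1}{9} \cdot 196} = - \frac{576}{-20 + \frac{196}{9}} = - \frac{576}{\frac{16}{9}} = \left(-576\right) \frac{9}{16} = -324$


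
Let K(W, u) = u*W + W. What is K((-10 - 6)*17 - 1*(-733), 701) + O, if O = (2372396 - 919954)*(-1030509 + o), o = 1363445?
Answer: 483570553334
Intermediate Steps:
K(W, u) = W + W*u (K(W, u) = W*u + W = W + W*u)
O = 483570229712 (O = (2372396 - 919954)*(-1030509 + 1363445) = 1452442*332936 = 483570229712)
K((-10 - 6)*17 - 1*(-733), 701) + O = ((-10 - 6)*17 - 1*(-733))*(1 + 701) + 483570229712 = (-16*17 + 733)*702 + 483570229712 = (-272 + 733)*702 + 483570229712 = 461*702 + 483570229712 = 323622 + 483570229712 = 483570553334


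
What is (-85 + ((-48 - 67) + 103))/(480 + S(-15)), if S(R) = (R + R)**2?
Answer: -97/1380 ≈ -0.070290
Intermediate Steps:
S(R) = 4*R**2 (S(R) = (2*R)**2 = 4*R**2)
(-85 + ((-48 - 67) + 103))/(480 + S(-15)) = (-85 + ((-48 - 67) + 103))/(480 + 4*(-15)**2) = (-85 + (-115 + 103))/(480 + 4*225) = (-85 - 12)/(480 + 900) = -97/1380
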